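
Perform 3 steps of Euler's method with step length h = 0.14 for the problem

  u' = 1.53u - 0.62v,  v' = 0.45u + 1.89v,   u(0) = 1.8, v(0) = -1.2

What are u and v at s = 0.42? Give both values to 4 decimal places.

Euler on (u,v): u_{n+1} = u_n + h·u', v_{n+1} = v_n + h·v'.
0.000000: (1.800000, -1.200000); f=(3.498000, -1.458000) → (2.289720, -1.404120)
0.140000: (2.289720, -1.404120); f=(4.373826, -1.623413) → (2.902056, -1.631398)
0.280000: (2.902056, -1.631398); f=(5.451612, -1.777417) → (3.665281, -1.880236)
(u(0.42), v(0.42)) ≈ (3.6653, -1.8802)

3.6653, -1.8802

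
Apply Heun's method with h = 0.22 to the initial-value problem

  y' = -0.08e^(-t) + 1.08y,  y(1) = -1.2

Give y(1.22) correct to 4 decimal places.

-1.5256

Heun: k1 = f(t_n, y_n); k2 = f(t_n + h, y_n + h·k1); y_{n+1} = y_n + (h/2)·(k1 + k2).
t=1.000000, y=-1.200000:
  k1 = f(1.000000, -1.200000) = -1.325430
  k2 = f(1.220000, -1.491595) = -1.634541
  y ← -1.200000 + (0.22/2)·(-1.325430 + (-1.634541)) = -1.525597
y(1.22) ≈ -1.5256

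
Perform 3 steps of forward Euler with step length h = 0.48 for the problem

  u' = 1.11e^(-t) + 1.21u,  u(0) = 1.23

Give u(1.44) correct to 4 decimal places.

Euler: u_{n+1} = u_n + h·f(t_n, u_n).
t=0.000000, u=1.230000: f=2.598300 → u ← 1.230000 + 0.48·2.598300 = 2.477184
t=0.480000, u=2.477184: f=3.684242 → u ← 2.477184 + 0.48·3.684242 = 4.245620
t=0.960000, u=4.245620: f=5.562212 → u ← 4.245620 + 0.48·5.562212 = 6.915482
u(1.44) ≈ 6.9155

6.9155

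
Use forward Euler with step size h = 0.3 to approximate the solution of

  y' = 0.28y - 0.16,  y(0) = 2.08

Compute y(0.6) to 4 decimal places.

Euler: y_{n+1} = y_n + h·f(t_n, y_n).
t=0.000000, y=2.080000: f=0.422400 → y ← 2.080000 + 0.3·0.422400 = 2.206720
t=0.300000, y=2.206720: f=0.457882 → y ← 2.206720 + 0.3·0.457882 = 2.344084
y(0.6) ≈ 2.3441

2.3441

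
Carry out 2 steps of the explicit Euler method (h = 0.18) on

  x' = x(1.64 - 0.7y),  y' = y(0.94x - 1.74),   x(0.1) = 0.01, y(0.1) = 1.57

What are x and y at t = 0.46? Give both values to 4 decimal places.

Euler on (x,y): x_{n+1} = x_n + h·x', y_{n+1} = y_n + h·y'.
0.100000: (0.010000, 1.570000); f=(0.005410, -2.717042) → (0.010974, 1.080932)
0.280000: (0.010974, 1.080932); f=(0.009694, -1.869672) → (0.012719, 0.744391)
(x(0.46), y(0.46)) ≈ (0.0127, 0.7444)

0.0127, 0.7444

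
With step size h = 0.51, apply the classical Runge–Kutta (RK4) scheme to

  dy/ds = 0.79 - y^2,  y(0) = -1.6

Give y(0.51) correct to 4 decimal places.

RK4: k1 = f(s_n, y_n); k2 = f(s_n + h/2, y_n + (h/2)·k1); k3 = f(s_n + h/2, y_n + (h/2)·k2); k4 = f(s_n + h, y_n + h·k3); y_{n+1} = y_n + (h/6)·(k1 + 2k2 + 2k3 + k4).
s=0.000000, y=-1.600000:
  k1 = f(0.000000, -1.600000) = -1.770000
  k2 = f(0.255000, -2.051350) = -3.418037
  k3 = f(0.255000, -2.471599) = -5.318804
  k4 = f(0.510000, -4.312590) = -17.808431
  y ← -1.600000 + (0.51/6)·(k1 + 2k2 + 2k3 + k4) = -4.749429
y(0.51) ≈ -4.7494

-4.7494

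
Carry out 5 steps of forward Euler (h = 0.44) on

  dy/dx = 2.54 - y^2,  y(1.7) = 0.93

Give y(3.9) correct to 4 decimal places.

1.5958

Euler: y_{n+1} = y_n + h·f(x_n, y_n).
x=1.700000, y=0.930000: f=1.675100 → y ← 0.930000 + 0.44·1.675100 = 1.667044
x=2.140000, y=1.667044: f=-0.239036 → y ← 1.667044 + 0.44·(-0.239036) = 1.561868
x=2.580000, y=1.561868: f=0.100567 → y ← 1.561868 + 0.44·0.100567 = 1.606118
x=3.020000, y=1.606118: f=-0.039615 → y ← 1.606118 + 0.44·(-0.039615) = 1.588687
x=3.460000, y=1.588687: f=0.016072 → y ← 1.588687 + 0.44·0.016072 = 1.595759
y(3.9) ≈ 1.5958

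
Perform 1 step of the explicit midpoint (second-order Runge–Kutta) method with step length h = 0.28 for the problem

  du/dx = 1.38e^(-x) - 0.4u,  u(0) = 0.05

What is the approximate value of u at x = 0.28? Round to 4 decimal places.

Midpoint: k1 = f(x_n, u_n); k2 = f(x_n + h/2, u_n + (h/2)·k1); u_{n+1} = u_n + h·k2.
x=0.000000, u=0.050000:
  k1 = f(0.000000, 0.050000) = 1.360000
  k2 = f(0.140000, 0.240400) = 1.103554
  u ← 0.050000 + 0.28·1.103554 = 0.358995
u(0.28) ≈ 0.3590

0.3590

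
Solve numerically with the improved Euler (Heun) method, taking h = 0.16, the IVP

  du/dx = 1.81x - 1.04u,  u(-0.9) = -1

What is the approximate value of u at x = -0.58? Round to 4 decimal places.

Heun: k1 = f(x_n, u_n); k2 = f(x_n + h, u_n + h·k1); u_{n+1} = u_n + (h/2)·(k1 + k2).
x=-0.900000, u=-1.000000:
  k1 = f(-0.900000, -1.000000) = -0.589000
  k2 = f(-0.740000, -1.094240) = -0.201390
  u ← -1.000000 + (0.16/2)·(-0.589000 + (-0.201390)) = -1.063231
x=-0.740000, u=-1.063231:
  k1 = f(-0.740000, -1.063231) = -0.233640
  k2 = f(-0.580000, -1.100614) = 0.094838
  u ← -1.063231 + (0.16/2)·(-0.233640 + 0.094838) = -1.074335
u(-0.58) ≈ -1.0743

-1.0743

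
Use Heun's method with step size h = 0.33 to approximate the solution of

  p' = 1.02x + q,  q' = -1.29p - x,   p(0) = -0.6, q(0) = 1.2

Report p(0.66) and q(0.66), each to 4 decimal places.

0.4843, 1.0825

Heun on (p,q): k1 = f(x_n, state_n); k2 = f(x_n + h, state_n + h·k1); state_{n+1} = state_n + (h/2)·(k1 + k2).
0.000000: (-0.600000, 1.200000)
  k1 = (1.200000, 0.774000)
  predictor → (-0.204000, 1.455420)
  k2 = (1.792020, -0.066840)
  → (-0.106317, 1.316681)
0.330000: (-0.106317, 1.316681)
  k1 = (1.653281, -0.192851)
  predictor → (0.439266, 1.253040)
  k2 = (1.926240, -1.226653)
  → (0.484304, 1.082463)
(p(0.66), q(0.66)) ≈ (0.4843, 1.0825)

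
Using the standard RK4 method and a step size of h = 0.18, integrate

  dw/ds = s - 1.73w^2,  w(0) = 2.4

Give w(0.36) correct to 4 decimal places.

1.0026

RK4: k1 = f(s_n, w_n); k2 = f(s_n + h/2, w_n + (h/2)·k1); k3 = f(s_n + h/2, w_n + (h/2)·k2); k4 = f(s_n + h, w_n + h·k3); w_{n+1} = w_n + (h/6)·(k1 + 2k2 + 2k3 + k4).
s=0.000000, w=2.400000:
  k1 = f(0.000000, 2.400000) = -9.964800
  k2 = f(0.090000, 1.503168) = -3.818959
  k3 = f(0.090000, 2.056294) = -7.225034
  k4 = f(0.180000, 1.099494) = -1.911374
  w ← 2.400000 + (0.18/6)·(k1 + 2k2 + 2k3 + k4) = 1.381075
s=0.180000, w=1.381075:
  k1 = f(0.180000, 1.381075) = -3.119748
  k2 = f(0.270000, 1.100298) = -1.824434
  k3 = f(0.270000, 1.216876) = -2.291762
  k4 = f(0.360000, 0.968558) = -1.262921
  w ← 1.381075 + (0.18/6)·(k1 + 2k2 + 2k3 + k4) = 1.002623
w(0.36) ≈ 1.0026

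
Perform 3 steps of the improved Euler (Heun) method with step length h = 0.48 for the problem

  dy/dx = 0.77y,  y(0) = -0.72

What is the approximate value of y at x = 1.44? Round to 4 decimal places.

Heun: k1 = f(x_n, y_n); k2 = f(x_n + h, y_n + h·k1); y_{n+1} = y_n + (h/2)·(k1 + k2).
x=0.000000, y=-0.720000:
  k1 = f(0.000000, -0.720000) = -0.554400
  k2 = f(0.480000, -0.986112) = -0.759306
  y ← -0.720000 + (0.48/2)·(-0.554400 + (-0.759306)) = -1.035289
x=0.480000, y=-1.035289:
  k1 = f(0.480000, -1.035289) = -0.797173
  k2 = f(0.960000, -1.417932) = -1.091808
  y ← -1.035289 + (0.48/2)·(-0.797173 + (-1.091808)) = -1.488645
x=0.960000, y=-1.488645:
  k1 = f(0.960000, -1.488645) = -1.146257
  k2 = f(1.440000, -2.038848) = -1.569913
  y ← -1.488645 + (0.48/2)·(-1.146257 + (-1.569913)) = -2.140526
y(1.44) ≈ -2.1405

-2.1405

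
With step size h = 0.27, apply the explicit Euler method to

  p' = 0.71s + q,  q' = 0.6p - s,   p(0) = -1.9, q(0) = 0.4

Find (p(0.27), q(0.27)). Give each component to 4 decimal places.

-1.7920, 0.0922

Euler on (p,q): p_{n+1} = p_n + h·p', q_{n+1} = q_n + h·q'.
0.000000: (-1.900000, 0.400000); f=(0.400000, -1.140000) → (-1.792000, 0.092200)
(p(0.27), q(0.27)) ≈ (-1.7920, 0.0922)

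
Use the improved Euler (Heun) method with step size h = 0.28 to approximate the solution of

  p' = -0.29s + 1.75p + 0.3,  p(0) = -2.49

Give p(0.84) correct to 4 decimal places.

-10.0097

Heun: k1 = f(s_n, p_n); k2 = f(s_n + h, p_n + h·k1); p_{n+1} = p_n + (h/2)·(k1 + k2).
s=0.000000, p=-2.490000:
  k1 = f(0.000000, -2.490000) = -4.057500
  k2 = f(0.280000, -3.626100) = -6.126875
  p ← -2.490000 + (0.28/2)·(-4.057500 + (-6.126875)) = -3.915813
s=0.280000, p=-3.915813:
  k1 = f(0.280000, -3.915813) = -6.633872
  k2 = f(0.560000, -5.773297) = -9.965669
  p ← -3.915813 + (0.28/2)·(-6.633872 + (-9.965669)) = -6.239748
s=0.560000, p=-6.239748:
  k1 = f(0.560000, -6.239748) = -10.781959
  k2 = f(0.840000, -9.258697) = -16.146320
  p ← -6.239748 + (0.28/2)·(-10.781959 + (-16.146320)) = -10.009707
p(0.84) ≈ -10.0097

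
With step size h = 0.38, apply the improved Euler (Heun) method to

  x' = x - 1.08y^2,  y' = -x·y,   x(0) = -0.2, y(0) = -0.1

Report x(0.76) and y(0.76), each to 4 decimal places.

-0.4358, -0.1252

Heun on (x,y): k1 = f(t_n, state_n); k2 = f(t_n + h, state_n + h·k1); state_{n+1} = state_n + (h/2)·(k1 + k2).
0.000000: (-0.200000, -0.100000)
  k1 = (-0.210800, -0.020000)
  predictor → (-0.280104, -0.107600)
  k2 = (-0.292608, -0.030139)
  → (-0.295648, -0.109526)
0.380000: (-0.295648, -0.109526)
  k1 = (-0.308603, -0.032381)
  predictor → (-0.412917, -0.121831)
  k2 = (-0.428947, -0.050306)
  → (-0.435782, -0.125237)
(x(0.76), y(0.76)) ≈ (-0.4358, -0.1252)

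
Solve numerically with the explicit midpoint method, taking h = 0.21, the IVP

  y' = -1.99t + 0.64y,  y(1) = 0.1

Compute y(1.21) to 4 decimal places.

-0.3755

Midpoint: k1 = f(t_n, y_n); k2 = f(t_n + h/2, y_n + (h/2)·k1); y_{n+1} = y_n + h·k2.
t=1.000000, y=0.100000:
  k1 = f(1.000000, 0.100000) = -1.926000
  k2 = f(1.105000, -0.102230) = -2.264377
  y ← 0.100000 + 0.21·(-2.264377) = -0.375519
y(1.21) ≈ -0.3755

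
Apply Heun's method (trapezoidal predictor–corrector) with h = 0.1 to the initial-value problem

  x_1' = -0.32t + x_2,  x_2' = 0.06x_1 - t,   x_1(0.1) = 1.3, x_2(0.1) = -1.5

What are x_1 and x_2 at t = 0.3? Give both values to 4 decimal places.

0.9857, -1.5263

Heun on (x_1,x_2): k1 = f(t_n, state_n); k2 = f(t_n + h, state_n + h·k1); state_{n+1} = state_n + (h/2)·(k1 + k2).
0.100000: (1.300000, -1.500000)
  k1 = (-1.532000, -0.022000)
  predictor → (1.146800, -1.502200)
  k2 = (-1.566200, -0.131192)
  → (1.145090, -1.507660)
0.200000: (1.145090, -1.507660)
  k1 = (-1.571660, -0.131295)
  predictor → (0.987924, -1.520789)
  k2 = (-1.616789, -0.240725)
  → (0.985668, -1.526261)
(x_1(0.3), x_2(0.3)) ≈ (0.9857, -1.5263)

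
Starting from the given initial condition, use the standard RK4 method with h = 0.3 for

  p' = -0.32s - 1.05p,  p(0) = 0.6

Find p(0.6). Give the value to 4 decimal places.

0.2724

RK4: k1 = f(s_n, p_n); k2 = f(s_n + h/2, p_n + (h/2)·k1); k3 = f(s_n + h/2, p_n + (h/2)·k2); k4 = f(s_n + h, p_n + h·k3); p_{n+1} = p_n + (h/6)·(k1 + 2k2 + 2k3 + k4).
s=0.000000, p=0.600000:
  k1 = f(0.000000, 0.600000) = -0.630000
  k2 = f(0.150000, 0.505500) = -0.578775
  k3 = f(0.150000, 0.513184) = -0.586843
  k4 = f(0.300000, 0.423947) = -0.541144
  p ← 0.600000 + (0.3/6)·(k1 + 2k2 + 2k3 + k4) = 0.424881
s=0.300000, p=0.424881:
  k1 = f(0.300000, 0.424881) = -0.542125
  k2 = f(0.450000, 0.343562) = -0.504740
  k3 = f(0.450000, 0.349170) = -0.510628
  k4 = f(0.600000, 0.271692) = -0.477277
  p ← 0.424881 + (0.3/6)·(k1 + 2k2 + 2k3 + k4) = 0.272374
p(0.6) ≈ 0.2724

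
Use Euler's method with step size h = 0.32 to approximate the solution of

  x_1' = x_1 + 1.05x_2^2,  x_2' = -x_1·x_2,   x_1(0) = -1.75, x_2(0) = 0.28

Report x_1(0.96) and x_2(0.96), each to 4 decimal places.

-3.7024, 1.4697

Euler on (x_1,x_2): x_1_{n+1} = x_1_n + h·x_1', x_2_{n+1} = x_2_n + h·x_2'.
0.000000: (-1.750000, 0.280000); f=(-1.667680, 0.490000) → (-2.283658, 0.436800)
0.320000: (-2.283658, 0.436800); f=(-2.083324, 0.997502) → (-2.950321, 0.756001)
0.640000: (-2.950321, 0.756001); f=(-2.350208, 2.230444) → (-3.702388, 1.469743)
(x_1(0.96), x_2(0.96)) ≈ (-3.7024, 1.4697)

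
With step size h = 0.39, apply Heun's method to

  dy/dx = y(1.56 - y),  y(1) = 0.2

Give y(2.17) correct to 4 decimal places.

Heun: k1 = f(x_n, y_n); k2 = f(x_n + h, y_n + h·k1); y_{n+1} = y_n + (h/2)·(k1 + k2).
x=1.000000, y=0.200000:
  k1 = f(1.000000, 0.200000) = 0.272000
  k2 = f(1.390000, 0.306080) = 0.383800
  y ← 0.200000 + (0.39/2)·(0.272000 + 0.383800) = 0.327881
x=1.390000, y=0.327881:
  k1 = f(1.390000, 0.327881) = 0.403988
  k2 = f(1.780000, 0.485436) = 0.521632
  y ← 0.327881 + (0.39/2)·(0.403988 + 0.521632) = 0.508377
x=1.780000, y=0.508377:
  k1 = f(1.780000, 0.508377) = 0.534621
  k2 = f(2.170000, 0.716879) = 0.604416
  y ← 0.508377 + (0.39/2)·(0.534621 + 0.604416) = 0.730489
y(2.17) ≈ 0.7305

0.7305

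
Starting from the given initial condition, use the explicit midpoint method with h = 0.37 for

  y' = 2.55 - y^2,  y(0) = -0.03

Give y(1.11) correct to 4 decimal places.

1.4417

Midpoint: k1 = f(t_n, y_n); k2 = f(t_n + h/2, y_n + (h/2)·k1); y_{n+1} = y_n + h·k2.
t=0.000000, y=-0.030000:
  k1 = f(0.000000, -0.030000) = 2.549100
  k2 = f(0.185000, 0.441583) = 2.355004
  y ← -0.030000 + 0.37·2.355004 = 0.841351
t=0.370000, y=0.841351:
  k1 = f(0.370000, 0.841351) = 1.842128
  k2 = f(0.555000, 1.182145) = 1.152533
  y ← 0.841351 + 0.37·1.152533 = 1.267789
t=0.740000, y=1.267789:
  k1 = f(0.740000, 1.267789) = 0.942712
  k2 = f(0.925000, 1.442190) = 0.470087
  y ← 1.267789 + 0.37·0.470087 = 1.441721
y(1.11) ≈ 1.4417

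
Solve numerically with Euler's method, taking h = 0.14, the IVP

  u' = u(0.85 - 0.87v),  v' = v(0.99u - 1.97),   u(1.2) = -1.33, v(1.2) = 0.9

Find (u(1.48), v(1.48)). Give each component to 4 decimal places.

-1.4228, 0.2615

Euler on (u,v): u_{n+1} = u_n + h·u', v_{n+1} = v_n + h·v'.
1.200000: (-1.330000, 0.900000); f=(-0.089110, -2.958030) → (-1.342475, 0.485876)
1.340000: (-1.342475, 0.485876); f=(-0.573624, -1.602929) → (-1.422783, 0.261466)
(u(1.48), v(1.48)) ≈ (-1.4228, 0.2615)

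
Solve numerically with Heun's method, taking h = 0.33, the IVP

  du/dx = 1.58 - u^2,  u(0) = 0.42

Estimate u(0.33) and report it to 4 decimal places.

Heun: k1 = f(x_n, u_n); k2 = f(x_n + h, u_n + h·k1); u_{n+1} = u_n + (h/2)·(k1 + k2).
x=0.000000, u=0.420000:
  k1 = f(0.000000, 0.420000) = 1.403600
  k2 = f(0.330000, 0.883188) = 0.799979
  u ← 0.420000 + (0.33/2)·(1.403600 + 0.799979) = 0.783591
u(0.33) ≈ 0.7836

0.7836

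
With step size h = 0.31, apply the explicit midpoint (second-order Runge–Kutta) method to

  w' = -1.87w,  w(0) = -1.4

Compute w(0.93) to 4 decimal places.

Midpoint: k1 = f(x_n, w_n); k2 = f(x_n + h/2, w_n + (h/2)·k1); w_{n+1} = w_n + h·k2.
x=0.000000, w=-1.400000:
  k1 = f(0.000000, -1.400000) = 2.618000
  k2 = f(0.155000, -0.994210) = 1.859173
  w ← -1.400000 + 0.31·1.859173 = -0.823656
x=0.310000, w=-0.823656:
  k1 = f(0.310000, -0.823656) = 1.540238
  k2 = f(0.465000, -0.584920) = 1.093800
  w ← -0.823656 + 0.31·1.093800 = -0.484579
x=0.620000, w=-0.484579:
  k1 = f(0.620000, -0.484579) = 0.906162
  k2 = f(0.775000, -0.344123) = 0.643511
  w ← -0.484579 + 0.31·0.643511 = -0.285090
w(0.93) ≈ -0.2851

-0.2851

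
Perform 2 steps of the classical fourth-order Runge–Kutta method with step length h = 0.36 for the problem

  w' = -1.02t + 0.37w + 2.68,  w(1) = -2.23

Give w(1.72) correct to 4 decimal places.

-1.8307

RK4: k1 = f(t_n, w_n); k2 = f(t_n + h/2, w_n + (h/2)·k1); k3 = f(t_n + h/2, w_n + (h/2)·k2); k4 = f(t_n + h, w_n + h·k3); w_{n+1} = w_n + (h/6)·(k1 + 2k2 + 2k3 + k4).
t=1.000000, w=-2.230000:
  k1 = f(1.000000, -2.230000) = 0.834900
  k2 = f(1.180000, -2.079718) = 0.706904
  k3 = f(1.180000, -2.102757) = 0.698380
  k4 = f(1.360000, -1.978583) = 0.560724
  w ← -2.230000 + (0.36/6)·(k1 + 2k2 + 2k3 + k4) = -1.977628
t=1.360000, w=-1.977628:
  k1 = f(1.360000, -1.977628) = 0.561077
  k2 = f(1.540000, -1.876635) = 0.414845
  k3 = f(1.540000, -1.902956) = 0.405106
  k4 = f(1.720000, -1.831790) = 0.247838
  w ← -1.977628 + (0.36/6)·(k1 + 2k2 + 2k3 + k4) = -1.830699
w(1.72) ≈ -1.8307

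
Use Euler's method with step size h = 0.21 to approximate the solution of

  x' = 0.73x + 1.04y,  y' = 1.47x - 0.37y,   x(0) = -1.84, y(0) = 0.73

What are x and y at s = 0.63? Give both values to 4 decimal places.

Euler on (x,y): x_{n+1} = x_n + h·x', y_{n+1} = y_n + h·y'.
0.000000: (-1.840000, 0.730000); f=(-0.584000, -2.974900) → (-1.962640, 0.105271)
0.210000: (-1.962640, 0.105271); f=(-1.323245, -2.924031) → (-2.240522, -0.508776)
0.420000: (-2.240522, -0.508776); f=(-2.164707, -3.105320) → (-2.695110, -1.160893)
(x(0.63), y(0.63)) ≈ (-2.6951, -1.1609)

-2.6951, -1.1609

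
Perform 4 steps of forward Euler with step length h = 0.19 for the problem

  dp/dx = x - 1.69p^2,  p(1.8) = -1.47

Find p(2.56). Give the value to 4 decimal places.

Euler: p_{n+1} = p_n + h·f(x_n, p_n).
x=1.800000, p=-1.470000: f=-1.851921 → p ← -1.470000 + 0.19·(-1.851921) = -1.821865
x=1.990000, p=-1.821865: f=-3.619435 → p ← -1.821865 + 0.19·(-3.619435) = -2.509558
x=2.180000, p=-2.509558: f=-8.463416 → p ← -2.509558 + 0.19·(-8.463416) = -4.117607
x=2.370000, p=-4.117607: f=-26.283415 → p ← -4.117607 + 0.19·(-26.283415) = -9.111455
p(2.56) ≈ -9.1115

-9.1115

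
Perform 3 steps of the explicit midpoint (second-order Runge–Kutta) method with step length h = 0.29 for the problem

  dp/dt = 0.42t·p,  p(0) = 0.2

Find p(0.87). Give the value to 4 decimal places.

0.2341

Midpoint: k1 = f(t_n, p_n); k2 = f(t_n + h/2, p_n + (h/2)·k1); p_{n+1} = p_n + h·k2.
t=0.000000, p=0.200000:
  k1 = f(0.000000, 0.200000) = 0.000000
  k2 = f(0.145000, 0.200000) = 0.012180
  p ← 0.200000 + 0.29·0.012180 = 0.203532
t=0.290000, p=0.203532:
  k1 = f(0.290000, 0.203532) = 0.024790
  k2 = f(0.435000, 0.207127) = 0.037842
  p ← 0.203532 + 0.29·0.037842 = 0.214506
t=0.580000, p=0.214506:
  k1 = f(0.580000, 0.214506) = 0.052254
  k2 = f(0.725000, 0.222083) = 0.067624
  p ← 0.214506 + 0.29·0.067624 = 0.234117
p(0.87) ≈ 0.2341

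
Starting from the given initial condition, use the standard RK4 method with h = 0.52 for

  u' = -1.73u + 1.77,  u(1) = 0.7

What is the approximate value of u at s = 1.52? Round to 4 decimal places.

RK4: k1 = f(s_n, u_n); k2 = f(s_n + h/2, u_n + (h/2)·k1); k3 = f(s_n + h/2, u_n + (h/2)·k2); k4 = f(s_n + h, u_n + h·k3); u_{n+1} = u_n + (h/6)·(k1 + 2k2 + 2k3 + k4).
s=1.000000, u=0.700000:
  k1 = f(1.000000, 0.700000) = 0.559000
  k2 = f(1.260000, 0.845340) = 0.307562
  k3 = f(1.260000, 0.779966) = 0.420659
  k4 = f(1.520000, 0.918743) = 0.180575
  u ← 0.700000 + (0.52/6)·(k1 + 2k2 + 2k3 + k4) = 0.890321
u(1.52) ≈ 0.8903

0.8903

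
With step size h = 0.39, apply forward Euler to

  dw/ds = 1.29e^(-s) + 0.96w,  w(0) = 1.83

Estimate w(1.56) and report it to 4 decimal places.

8.9526

Euler: w_{n+1} = w_n + h·f(s_n, w_n).
s=0.000000, w=1.830000: f=3.046800 → w ← 1.830000 + 0.39·3.046800 = 3.018252
s=0.390000, w=3.018252: f=3.770925 → w ← 3.018252 + 0.39·3.770925 = 4.488913
s=0.780000, w=4.488913: f=4.900700 → w ← 4.488913 + 0.39·4.900700 = 6.400186
s=1.170000, w=6.400186: f=6.544552 → w ← 6.400186 + 0.39·6.544552 = 8.952561
w(1.56) ≈ 8.9526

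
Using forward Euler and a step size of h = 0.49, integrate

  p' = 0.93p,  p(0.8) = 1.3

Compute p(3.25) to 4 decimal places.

8.4977

Euler: p_{n+1} = p_n + h·f(s_n, p_n).
s=0.800000, p=1.300000: f=1.209000 → p ← 1.300000 + 0.49·1.209000 = 1.892410
s=1.290000, p=1.892410: f=1.759941 → p ← 1.892410 + 0.49·1.759941 = 2.754781
s=1.780000, p=2.754781: f=2.561947 → p ← 2.754781 + 0.49·2.561947 = 4.010135
s=2.270000, p=4.010135: f=3.729426 → p ← 4.010135 + 0.49·3.729426 = 5.837554
s=2.760000, p=5.837554: f=5.428925 → p ← 5.837554 + 0.49·5.428925 = 8.497727
p(3.25) ≈ 8.4977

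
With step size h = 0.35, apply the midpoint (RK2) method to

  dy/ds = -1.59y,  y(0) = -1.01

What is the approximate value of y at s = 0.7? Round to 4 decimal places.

-0.3616

Midpoint: k1 = f(s_n, y_n); k2 = f(s_n + h/2, y_n + (h/2)·k1); y_{n+1} = y_n + h·k2.
s=0.000000, y=-1.010000:
  k1 = f(0.000000, -1.010000) = 1.605900
  k2 = f(0.175000, -0.728967) = 1.159058
  y ← -1.010000 + 0.35·1.159058 = -0.604330
s=0.350000, y=-0.604330:
  k1 = f(0.350000, -0.604330) = 0.960884
  k2 = f(0.525000, -0.436175) = 0.693518
  y ← -0.604330 + 0.35·0.693518 = -0.361598
y(0.7) ≈ -0.3616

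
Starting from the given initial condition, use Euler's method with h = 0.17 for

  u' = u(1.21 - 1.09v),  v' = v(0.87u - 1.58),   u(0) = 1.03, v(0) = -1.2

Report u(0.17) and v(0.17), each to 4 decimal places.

Euler on (u,v): u_{n+1} = u_n + h·u', v_{n+1} = v_n + h·v'.
0.000000: (1.030000, -1.200000); f=(2.593540, 0.820680) → (1.470902, -1.060484)
(u(0.17), v(0.17)) ≈ (1.4709, -1.0605)

1.4709, -1.0605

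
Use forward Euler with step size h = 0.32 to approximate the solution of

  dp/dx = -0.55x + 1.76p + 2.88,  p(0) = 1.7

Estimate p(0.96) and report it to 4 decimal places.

10.9073

Euler: p_{n+1} = p_n + h·f(x_n, p_n).
x=0.000000, p=1.700000: f=5.872000 → p ← 1.700000 + 0.32·5.872000 = 3.579040
x=0.320000, p=3.579040: f=9.003110 → p ← 3.579040 + 0.32·9.003110 = 6.460035
x=0.640000, p=6.460035: f=13.897662 → p ← 6.460035 + 0.32·13.897662 = 10.907287
p(0.96) ≈ 10.9073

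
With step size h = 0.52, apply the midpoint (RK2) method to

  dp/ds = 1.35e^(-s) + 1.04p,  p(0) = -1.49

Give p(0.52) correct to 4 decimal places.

-1.7826

Midpoint: k1 = f(s_n, p_n); k2 = f(s_n + h/2, p_n + (h/2)·k1); p_{n+1} = p_n + h·k2.
s=0.000000, p=-1.490000:
  k1 = f(0.000000, -1.490000) = -0.199600
  k2 = f(0.260000, -1.541896) = -0.562652
  p ← -1.490000 + 0.52·(-0.562652) = -1.782579
p(0.52) ≈ -1.7826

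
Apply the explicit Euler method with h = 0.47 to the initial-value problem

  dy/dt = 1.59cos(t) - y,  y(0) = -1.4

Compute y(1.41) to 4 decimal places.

0.7954

Euler: y_{n+1} = y_n + h·f(t_n, y_n).
t=0.000000, y=-1.400000: f=2.990000 → y ← -1.400000 + 0.47·2.990000 = 0.005300
t=0.470000, y=0.005300: f=1.412294 → y ← 0.005300 + 0.47·1.412294 = 0.669078
t=0.940000, y=0.669078: f=0.268685 → y ← 0.669078 + 0.47·0.268685 = 0.795360
y(1.41) ≈ 0.7954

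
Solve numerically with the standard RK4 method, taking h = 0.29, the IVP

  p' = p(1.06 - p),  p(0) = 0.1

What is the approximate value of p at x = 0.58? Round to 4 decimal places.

RK4: k1 = f(x_n, p_n); k2 = f(x_n + h/2, p_n + (h/2)·k1); k3 = f(x_n + h/2, p_n + (h/2)·k2); k4 = f(x_n + h, p_n + h·k3); p_{n+1} = p_n + (h/6)·(k1 + 2k2 + 2k3 + k4).
x=0.000000, p=0.100000:
  k1 = f(0.000000, 0.100000) = 0.096000
  k2 = f(0.145000, 0.113920) = 0.107777
  k3 = f(0.145000, 0.115628) = 0.109196
  k4 = f(0.290000, 0.131667) = 0.122231
  p ← 0.100000 + (0.29/6)·(k1 + 2k2 + 2k3 + k4) = 0.131522
x=0.290000, p=0.131522:
  k1 = f(0.290000, 0.131522) = 0.122115
  k2 = f(0.435000, 0.149229) = 0.135913
  k3 = f(0.435000, 0.151229) = 0.137433
  k4 = f(0.580000, 0.171377) = 0.152290
  p ← 0.131522 + (0.29/6)·(k1 + 2k2 + 2k3 + k4) = 0.171208
p(0.58) ≈ 0.1712

0.1712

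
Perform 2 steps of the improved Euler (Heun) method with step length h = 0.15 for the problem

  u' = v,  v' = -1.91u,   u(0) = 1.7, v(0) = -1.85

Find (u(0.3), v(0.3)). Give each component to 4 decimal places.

Heun on (u,v): k1 = f(t_n, state_n); k2 = f(t_n + h, state_n + h·k1); state_{n+1} = state_n + (h/2)·(k1 + k2).
0.000000: (1.700000, -1.850000)
  k1 = (-1.850000, -3.247000)
  predictor → (1.422500, -2.337050)
  k2 = (-2.337050, -2.716975)
  → (1.385971, -2.297298)
0.150000: (1.385971, -2.297298)
  k1 = (-2.297298, -2.647205)
  predictor → (1.041377, -2.694379)
  k2 = (-2.694379, -1.989029)
  → (1.011595, -2.645016)
(u(0.3), v(0.3)) ≈ (1.0116, -2.6450)

1.0116, -2.6450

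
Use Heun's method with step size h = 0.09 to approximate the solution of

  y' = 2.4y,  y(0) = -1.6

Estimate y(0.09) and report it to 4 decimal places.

Heun: k1 = f(s_n, y_n); k2 = f(s_n + h, y_n + h·k1); y_{n+1} = y_n + (h/2)·(k1 + k2).
s=0.000000, y=-1.600000:
  k1 = f(0.000000, -1.600000) = -3.840000
  k2 = f(0.090000, -1.945600) = -4.669440
  y ← -1.600000 + (0.09/2)·(-3.840000 + (-4.669440)) = -1.982925
y(0.09) ≈ -1.9829

-1.9829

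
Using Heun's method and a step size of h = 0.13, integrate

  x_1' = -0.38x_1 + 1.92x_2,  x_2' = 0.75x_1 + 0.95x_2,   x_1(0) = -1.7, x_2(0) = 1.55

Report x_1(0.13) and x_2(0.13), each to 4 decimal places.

-1.2376, 1.6002

Heun on (x_1,x_2): k1 = f(x_n, state_n); k2 = f(x_n + h, state_n + h·k1); state_{n+1} = state_n + (h/2)·(k1 + k2).
0.000000: (-1.700000, 1.550000)
  k1 = (3.622000, 0.197500)
  predictor → (-1.229140, 1.575675)
  k2 = (3.492369, 0.575036)
  → (-1.237566, 1.600215)
(x_1(0.13), x_2(0.13)) ≈ (-1.2376, 1.6002)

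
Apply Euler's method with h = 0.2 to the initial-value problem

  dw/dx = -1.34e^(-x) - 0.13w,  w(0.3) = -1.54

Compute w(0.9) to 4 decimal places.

Euler: w_{n+1} = w_n + h·f(x_n, w_n).
x=0.300000, w=-1.540000: f=-0.792496 → w ← -1.540000 + 0.2·(-0.792496) = -1.698499
x=0.500000, w=-1.698499: f=-0.591946 → w ← -1.698499 + 0.2·(-0.591946) = -1.816889
x=0.700000, w=-1.816889: f=-0.429229 → w ← -1.816889 + 0.2·(-0.429229) = -1.902734
w(0.9) ≈ -1.9027

-1.9027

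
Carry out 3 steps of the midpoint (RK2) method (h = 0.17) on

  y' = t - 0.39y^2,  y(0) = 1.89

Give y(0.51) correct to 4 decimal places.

Midpoint: k1 = f(t_n, y_n); k2 = f(t_n + h/2, y_n + (h/2)·k1); y_{n+1} = y_n + h·k2.
t=0.000000, y=1.890000:
  k1 = f(0.000000, 1.890000) = -1.393119
  k2 = f(0.085000, 1.771585) = -1.139020
  y ← 1.890000 + 0.17·(-1.139020) = 1.696367
t=0.170000, y=1.696367:
  k1 = f(0.170000, 1.696367) = -0.952287
  k2 = f(0.255000, 1.615422) = -0.762740
  y ← 1.696367 + 0.17·(-0.762740) = 1.566701
t=0.340000, y=1.566701:
  k1 = f(0.340000, 1.566701) = -0.617275
  k2 = f(0.425000, 1.514232) = -0.469231
  y ← 1.566701 + 0.17·(-0.469231) = 1.486932
y(0.51) ≈ 1.4869

1.4869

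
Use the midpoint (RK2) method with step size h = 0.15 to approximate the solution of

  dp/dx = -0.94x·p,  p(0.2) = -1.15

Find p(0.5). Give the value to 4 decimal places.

-1.0414

Midpoint: k1 = f(x_n, p_n); k2 = f(x_n + h/2, p_n + (h/2)·k1); p_{n+1} = p_n + h·k2.
x=0.200000, p=-1.150000:
  k1 = f(0.200000, -1.150000) = 0.216200
  k2 = f(0.275000, -1.133785) = 0.293083
  p ← -1.150000 + 0.15·0.293083 = -1.106037
x=0.350000, p=-1.106037:
  k1 = f(0.350000, -1.106037) = 0.363886
  k2 = f(0.425000, -1.078746) = 0.430959
  p ← -1.106037 + 0.15·0.430959 = -1.041394
p(0.5) ≈ -1.0414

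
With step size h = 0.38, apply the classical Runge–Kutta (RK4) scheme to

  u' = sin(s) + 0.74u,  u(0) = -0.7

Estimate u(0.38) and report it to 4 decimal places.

-0.8488

RK4: k1 = f(s_n, u_n); k2 = f(s_n + h/2, u_n + (h/2)·k1); k3 = f(s_n + h/2, u_n + (h/2)·k2); k4 = f(s_n + h, u_n + h·k3); u_{n+1} = u_n + (h/6)·(k1 + 2k2 + 2k3 + k4).
s=0.000000, u=-0.700000:
  k1 = f(0.000000, -0.700000) = -0.518000
  k2 = f(0.190000, -0.798420) = -0.401972
  k3 = f(0.190000, -0.776375) = -0.385658
  k4 = f(0.380000, -0.846550) = -0.255527
  u ← -0.700000 + (0.38/6)·(k1 + 2k2 + 2k3 + k4) = -0.848757
u(0.38) ≈ -0.8488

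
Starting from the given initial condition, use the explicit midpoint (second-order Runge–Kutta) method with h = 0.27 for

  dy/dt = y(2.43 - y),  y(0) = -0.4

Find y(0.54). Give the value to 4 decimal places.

-2.0461

Midpoint: k1 = f(t_n, y_n); k2 = f(t_n + h/2, y_n + (h/2)·k1); y_{n+1} = y_n + h·k2.
t=0.000000, y=-0.400000:
  k1 = f(0.000000, -0.400000) = -1.132000
  k2 = f(0.135000, -0.552820) = -1.648963
  y ← -0.400000 + 0.27·(-1.648963) = -0.845220
t=0.270000, y=-0.845220:
  k1 = f(0.270000, -0.845220) = -2.768281
  k2 = f(0.405000, -1.218938) = -4.447828
  y ← -0.845220 + 0.27·(-4.447828) = -2.046134
y(0.54) ≈ -2.0461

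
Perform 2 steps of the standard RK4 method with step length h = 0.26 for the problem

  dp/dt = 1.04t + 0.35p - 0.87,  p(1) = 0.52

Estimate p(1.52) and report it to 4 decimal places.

RK4: k1 = f(t_n, p_n); k2 = f(t_n + h/2, p_n + (h/2)·k1); k3 = f(t_n + h/2, p_n + (h/2)·k2); k4 = f(t_n + h, p_n + h·k3); p_{n+1} = p_n + (h/6)·(k1 + 2k2 + 2k3 + k4).
t=1.000000, p=0.520000:
  k1 = f(1.000000, 0.520000) = 0.352000
  k2 = f(1.130000, 0.565760) = 0.503216
  k3 = f(1.130000, 0.585418) = 0.510096
  k4 = f(1.260000, 0.652625) = 0.668819
  p ← 0.520000 + (0.26/6)·(k1 + 2k2 + 2k3 + k4) = 0.652056
t=1.260000, p=0.652056:
  k1 = f(1.260000, 0.652056) = 0.668620
  k2 = f(1.390000, 0.738976) = 0.834242
  k3 = f(1.390000, 0.760507) = 0.841778
  k4 = f(1.520000, 0.870918) = 1.015621
  p ← 0.652056 + (0.26/6)·(k1 + 2k2 + 2k3 + k4) = 0.870295
p(1.52) ≈ 0.8703

0.8703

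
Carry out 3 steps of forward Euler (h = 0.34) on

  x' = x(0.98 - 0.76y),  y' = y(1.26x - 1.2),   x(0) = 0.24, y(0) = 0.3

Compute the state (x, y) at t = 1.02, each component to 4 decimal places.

0.4990, 0.1138

Euler on (x,y): x_{n+1} = x_n + h·x', y_{n+1} = y_n + h·y'.
0.000000: (0.240000, 0.300000); f=(0.180480, -0.269280) → (0.301363, 0.208445)
0.340000: (0.301363, 0.208445); f=(0.247595, -0.170984) → (0.385545, 0.150310)
0.680000: (0.385545, 0.150310); f=(0.333791, -0.107354) → (0.499034, 0.113810)
(x(1.02), y(1.02)) ≈ (0.4990, 0.1138)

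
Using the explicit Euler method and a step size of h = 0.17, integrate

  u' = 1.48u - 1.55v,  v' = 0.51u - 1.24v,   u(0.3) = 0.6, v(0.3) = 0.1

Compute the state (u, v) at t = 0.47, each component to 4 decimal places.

Euler on (u,v): u_{n+1} = u_n + h·u', v_{n+1} = v_n + h·v'.
0.300000: (0.600000, 0.100000); f=(0.733000, 0.182000) → (0.724610, 0.130940)
(u(0.47), v(0.47)) ≈ (0.7246, 0.1309)

0.7246, 0.1309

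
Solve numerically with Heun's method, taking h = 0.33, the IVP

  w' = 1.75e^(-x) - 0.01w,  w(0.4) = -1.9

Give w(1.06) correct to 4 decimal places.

Heun: k1 = f(x_n, w_n); k2 = f(x_n + h, w_n + h·k1); w_{n+1} = w_n + (h/2)·(k1 + k2).
x=0.400000, w=-1.900000:
  k1 = f(0.400000, -1.900000) = 1.192060
  k2 = f(0.730000, -1.506620) = 0.858407
  w ← -1.900000 + (0.33/2)·(1.192060 + 0.858407) = -1.561673
x=0.730000, w=-1.561673:
  k1 = f(0.730000, -1.561673) = 0.858957
  k2 = f(1.060000, -1.278217) = 0.619080
  w ← -1.561673 + (0.33/2)·(0.858957 + 0.619080) = -1.317797
w(1.06) ≈ -1.3178

-1.3178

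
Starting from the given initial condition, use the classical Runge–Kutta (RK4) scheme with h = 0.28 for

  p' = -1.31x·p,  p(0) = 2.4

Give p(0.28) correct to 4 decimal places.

2.2799

RK4: k1 = f(x_n, p_n); k2 = f(x_n + h/2, p_n + (h/2)·k1); k3 = f(x_n + h/2, p_n + (h/2)·k2); k4 = f(x_n + h, p_n + h·k3); p_{n+1} = p_n + (h/6)·(k1 + 2k2 + 2k3 + k4).
x=0.000000, p=2.400000:
  k1 = f(0.000000, 2.400000) = 0.000000
  k2 = f(0.140000, 2.400000) = -0.440160
  k3 = f(0.140000, 2.338378) = -0.428858
  k4 = f(0.280000, 2.279920) = -0.836275
  p ← 2.400000 + (0.28/6)·(k1 + 2k2 + 2k3 + k4) = 2.279865
p(0.28) ≈ 2.2799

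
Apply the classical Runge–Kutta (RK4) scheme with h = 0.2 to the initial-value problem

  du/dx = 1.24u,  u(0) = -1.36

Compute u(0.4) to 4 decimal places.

RK4: k1 = f(x_n, u_n); k2 = f(x_n + h/2, u_n + (h/2)·k1); k3 = f(x_n + h/2, u_n + (h/2)·k2); k4 = f(x_n + h, u_n + h·k3); u_{n+1} = u_n + (h/6)·(k1 + 2k2 + 2k3 + k4).
x=0.000000, u=-1.360000:
  k1 = f(0.000000, -1.360000) = -1.686400
  k2 = f(0.100000, -1.528640) = -1.895514
  k3 = f(0.100000, -1.549551) = -1.921444
  k4 = f(0.200000, -1.744289) = -2.162918
  u ← -1.360000 + (0.2/6)·(k1 + 2k2 + 2k3 + k4) = -1.742774
x=0.200000, u=-1.742774:
  k1 = f(0.200000, -1.742774) = -2.161040
  k2 = f(0.300000, -1.958878) = -2.429009
  k3 = f(0.300000, -1.985675) = -2.462237
  k4 = f(0.400000, -2.235222) = -2.771675
  u ← -1.742774 + (0.2/6)·(k1 + 2k2 + 2k3 + k4) = -2.233281
u(0.4) ≈ -2.2333

-2.2333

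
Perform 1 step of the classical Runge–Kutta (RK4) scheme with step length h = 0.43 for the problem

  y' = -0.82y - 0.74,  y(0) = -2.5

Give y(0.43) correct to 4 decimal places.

-2.0254

RK4: k1 = f(x_n, y_n); k2 = f(x_n + h/2, y_n + (h/2)·k1); k3 = f(x_n + h/2, y_n + (h/2)·k2); k4 = f(x_n + h, y_n + h·k3); y_{n+1} = y_n + (h/6)·(k1 + 2k2 + 2k3 + k4).
x=0.000000, y=-2.500000:
  k1 = f(0.000000, -2.500000) = 1.310000
  k2 = f(0.215000, -2.218350) = 1.079047
  k3 = f(0.215000, -2.268005) = 1.119764
  k4 = f(0.430000, -2.018501) = 0.915171
  y ← -2.500000 + (0.43/6)·(k1 + 2k2 + 2k3 + k4) = -2.025366
y(0.43) ≈ -2.0254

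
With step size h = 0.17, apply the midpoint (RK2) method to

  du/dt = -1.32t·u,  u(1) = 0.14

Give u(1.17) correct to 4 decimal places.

0.1097

Midpoint: k1 = f(t_n, u_n); k2 = f(t_n + h/2, u_n + (h/2)·k1); u_{n+1} = u_n + h·k2.
t=1.000000, u=0.140000:
  k1 = f(1.000000, 0.140000) = -0.184800
  k2 = f(1.085000, 0.124292) = -0.178011
  u ← 0.140000 + 0.17·(-0.178011) = 0.109738
u(1.17) ≈ 0.1097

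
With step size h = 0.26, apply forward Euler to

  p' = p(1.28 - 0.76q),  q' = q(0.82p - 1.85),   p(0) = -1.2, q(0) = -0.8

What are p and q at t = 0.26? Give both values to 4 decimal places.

-1.7891, -0.2105

Euler on (p,q): p_{n+1} = p_n + h·p', q_{n+1} = q_n + h·q'.
0.000000: (-1.200000, -0.800000); f=(-2.265600, 2.267200) → (-1.789056, -0.210528)
(p(0.26), q(0.26)) ≈ (-1.7891, -0.2105)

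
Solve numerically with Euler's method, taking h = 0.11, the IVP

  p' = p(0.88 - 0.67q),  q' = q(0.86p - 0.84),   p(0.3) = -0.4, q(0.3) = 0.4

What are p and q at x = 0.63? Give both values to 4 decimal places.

Euler on (p,q): p_{n+1} = p_n + h·p', q_{n+1} = q_n + h·q'.
0.300000: (-0.400000, 0.400000); f=(-0.244800, -0.473600) → (-0.426928, 0.347904)
0.410000: (-0.426928, 0.347904); f=(-0.276182, -0.419975) → (-0.457308, 0.301707)
0.520000: (-0.457308, 0.301707); f=(-0.309989, -0.372090) → (-0.491407, 0.260777)
(p(0.63), q(0.63)) ≈ (-0.4914, 0.2608)

-0.4914, 0.2608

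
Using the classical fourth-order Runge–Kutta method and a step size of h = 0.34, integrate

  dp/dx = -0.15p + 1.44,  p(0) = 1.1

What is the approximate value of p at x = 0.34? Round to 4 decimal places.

1.5226

RK4: k1 = f(x_n, p_n); k2 = f(x_n + h/2, p_n + (h/2)·k1); k3 = f(x_n + h/2, p_n + (h/2)·k2); k4 = f(x_n + h, p_n + h·k3); p_{n+1} = p_n + (h/6)·(k1 + 2k2 + 2k3 + k4).
x=0.000000, p=1.100000:
  k1 = f(0.000000, 1.100000) = 1.275000
  k2 = f(0.170000, 1.316750) = 1.242487
  k3 = f(0.170000, 1.311223) = 1.243317
  k4 = f(0.340000, 1.522728) = 1.211591
  p ← 1.100000 + (0.34/6)·(k1 + 2k2 + 2k3 + k4) = 1.522631
p(0.34) ≈ 1.5226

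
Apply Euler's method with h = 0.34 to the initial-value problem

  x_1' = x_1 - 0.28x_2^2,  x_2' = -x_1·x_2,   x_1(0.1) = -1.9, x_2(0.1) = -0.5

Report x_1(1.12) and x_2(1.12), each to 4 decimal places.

Euler on (x_1,x_2): x_1_{n+1} = x_1_n + h·x_1', x_2_{n+1} = x_2_n + h·x_2'.
0.100000: (-1.900000, -0.500000); f=(-1.970000, -0.950000) → (-2.569800, -0.823000)
0.440000: (-2.569800, -0.823000); f=(-2.759452, -2.114945) → (-3.508014, -1.542081)
0.780000: (-3.508014, -1.542081); f=(-4.173858, -5.409643) → (-4.927125, -3.381360)
(x_1(1.12), x_2(1.12)) ≈ (-4.9271, -3.3814)

-4.9271, -3.3814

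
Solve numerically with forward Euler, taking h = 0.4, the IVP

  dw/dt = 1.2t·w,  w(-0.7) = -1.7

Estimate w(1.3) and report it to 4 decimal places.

-1.7981

Euler: w_{n+1} = w_n + h·f(t_n, w_n).
t=-0.700000, w=-1.700000: f=1.428000 → w ← -1.700000 + 0.4·1.428000 = -1.128800
t=-0.300000, w=-1.128800: f=0.406368 → w ← -1.128800 + 0.4·0.406368 = -0.966253
t=0.100000, w=-0.966253: f=-0.115950 → w ← -0.966253 + 0.4·(-0.115950) = -1.012633
t=0.500000, w=-1.012633: f=-0.607580 → w ← -1.012633 + 0.4·(-0.607580) = -1.255665
t=0.900000, w=-1.255665: f=-1.356118 → w ← -1.255665 + 0.4·(-1.356118) = -1.798112
w(1.3) ≈ -1.7981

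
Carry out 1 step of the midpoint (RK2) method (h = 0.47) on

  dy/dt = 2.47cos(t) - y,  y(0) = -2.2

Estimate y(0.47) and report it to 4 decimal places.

Midpoint: k1 = f(t_n, y_n); k2 = f(t_n + h/2, y_n + (h/2)·k1); y_{n+1} = y_n + h·k2.
t=0.000000, y=-2.200000:
  k1 = f(0.000000, -2.200000) = 4.670000
  k2 = f(0.235000, -1.102550) = 3.504660
  y ← -2.200000 + 0.47·3.504660 = -0.552810
y(0.47) ≈ -0.5528

-0.5528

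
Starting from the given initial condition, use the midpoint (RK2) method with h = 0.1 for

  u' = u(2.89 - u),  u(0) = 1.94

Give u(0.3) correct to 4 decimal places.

2.3959

Midpoint: k1 = f(t_n, u_n); k2 = f(t_n + h/2, u_n + (h/2)·k1); u_{n+1} = u_n + h·k2.
t=0.000000, u=1.940000:
  k1 = f(0.000000, 1.940000) = 1.843000
  k2 = f(0.050000, 2.032150) = 1.743280
  u ← 1.940000 + 0.1·1.743280 = 2.114328
t=0.100000, u=2.114328:
  k1 = f(0.100000, 2.114328) = 1.640025
  k2 = f(0.150000, 2.196329) = 1.523529
  u ← 2.114328 + 0.1·1.523529 = 2.266681
t=0.200000, u=2.266681:
  k1 = f(0.200000, 2.266681) = 1.412865
  k2 = f(0.250000, 2.337324) = 1.291783
  u ← 2.266681 + 0.1·1.291783 = 2.395859
u(0.3) ≈ 2.3959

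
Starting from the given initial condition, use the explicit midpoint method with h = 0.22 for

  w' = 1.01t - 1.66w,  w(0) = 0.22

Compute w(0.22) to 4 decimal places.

Midpoint: k1 = f(t_n, w_n); k2 = f(t_n + h/2, w_n + (h/2)·k1); w_{n+1} = w_n + h·k2.
t=0.000000, w=0.220000:
  k1 = f(0.000000, 0.220000) = -0.365200
  k2 = f(0.110000, 0.179828) = -0.187414
  w ← 0.220000 + 0.22·(-0.187414) = 0.178769
w(0.22) ≈ 0.1788

0.1788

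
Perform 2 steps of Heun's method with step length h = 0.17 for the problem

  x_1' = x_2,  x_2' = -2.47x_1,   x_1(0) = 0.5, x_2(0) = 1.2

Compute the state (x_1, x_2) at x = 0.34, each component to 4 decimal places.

Heun on (x_1,x_2): k1 = f(x_n, state_n); k2 = f(x_n + h, state_n + h·k1); state_{n+1} = state_n + (h/2)·(k1 + k2).
0.000000: (0.500000, 1.200000)
  k1 = (1.200000, -1.235000)
  predictor → (0.704000, 0.990050)
  k2 = (0.990050, -1.738880)
  → (0.686154, 0.947220)
0.170000: (0.686154, 0.947220)
  k1 = (0.947220, -1.694801)
  predictor → (0.847182, 0.659104)
  k2 = (0.659104, -2.092539)
  → (0.822692, 0.625296)
(x_1(0.34), x_2(0.34)) ≈ (0.8227, 0.6253)

0.8227, 0.6253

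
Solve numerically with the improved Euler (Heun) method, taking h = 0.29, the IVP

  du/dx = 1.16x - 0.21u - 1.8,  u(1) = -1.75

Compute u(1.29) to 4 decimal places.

-1.7778

Heun: k1 = f(x_n, u_n); k2 = f(x_n + h, u_n + h·k1); u_{n+1} = u_n + (h/2)·(k1 + k2).
x=1.000000, u=-1.750000:
  k1 = f(1.000000, -1.750000) = -0.272500
  k2 = f(1.290000, -1.829025) = 0.080495
  u ← -1.750000 + (0.29/2)·(-0.272500 + 0.080495) = -1.777841
u(1.29) ≈ -1.7778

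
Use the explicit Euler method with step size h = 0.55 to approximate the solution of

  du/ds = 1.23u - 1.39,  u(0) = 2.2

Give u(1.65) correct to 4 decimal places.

6.1716

Euler: u_{n+1} = u_n + h·f(s_n, u_n).
s=0.000000, u=2.200000: f=1.316000 → u ← 2.200000 + 0.55·1.316000 = 2.923800
s=0.550000, u=2.923800: f=2.206274 → u ← 2.923800 + 0.55·2.206274 = 4.137251
s=1.100000, u=4.137251: f=3.698818 → u ← 4.137251 + 0.55·3.698818 = 6.171601
u(1.65) ≈ 6.1716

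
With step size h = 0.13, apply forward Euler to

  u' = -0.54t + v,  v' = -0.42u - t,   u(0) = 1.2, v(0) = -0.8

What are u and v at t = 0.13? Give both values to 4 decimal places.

Euler on (u,v): u_{n+1} = u_n + h·u', v_{n+1} = v_n + h·v'.
0.000000: (1.200000, -0.800000); f=(-0.800000, -0.504000) → (1.096000, -0.865520)
(u(0.13), v(0.13)) ≈ (1.0960, -0.8655)

1.0960, -0.8655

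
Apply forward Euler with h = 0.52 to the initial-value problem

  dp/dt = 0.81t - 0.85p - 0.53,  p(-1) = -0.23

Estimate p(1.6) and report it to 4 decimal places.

Euler: p_{n+1} = p_n + h·f(t_n, p_n).
t=-1.000000, p=-0.230000: f=-1.144500 → p ← -0.230000 + 0.52·(-1.144500) = -0.825140
t=-0.480000, p=-0.825140: f=-0.217431 → p ← -0.825140 + 0.52·(-0.217431) = -0.938204
t=0.040000, p=-0.938204: f=0.299874 → p ← -0.938204 + 0.52·0.299874 = -0.782270
t=0.560000, p=-0.782270: f=0.588529 → p ← -0.782270 + 0.52·0.588529 = -0.476235
t=1.080000, p=-0.476235: f=0.749599 → p ← -0.476235 + 0.52·0.749599 = -0.086443
p(1.6) ≈ -0.0864

-0.0864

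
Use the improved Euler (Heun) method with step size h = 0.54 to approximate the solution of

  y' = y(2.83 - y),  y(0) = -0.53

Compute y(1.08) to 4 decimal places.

Heun: k1 = f(x_n, y_n); k2 = f(x_n + h, y_n + h·k1); y_{n+1} = y_n + (h/2)·(k1 + k2).
x=0.000000, y=-0.530000:
  k1 = f(0.000000, -0.530000) = -1.780800
  k2 = f(0.540000, -1.491632) = -6.446285
  y ← -0.530000 + (0.54/2)·(-1.780800 + (-6.446285)) = -2.751313
x=0.540000, y=-2.751313:
  k1 = f(0.540000, -2.751313) = -15.355938
  k2 = f(1.080000, -11.043519) = -153.212475
  y ← -2.751313 + (0.54/2)·(-15.355938 + (-153.212475)) = -48.264784
y(1.08) ≈ -48.2648

-48.2648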